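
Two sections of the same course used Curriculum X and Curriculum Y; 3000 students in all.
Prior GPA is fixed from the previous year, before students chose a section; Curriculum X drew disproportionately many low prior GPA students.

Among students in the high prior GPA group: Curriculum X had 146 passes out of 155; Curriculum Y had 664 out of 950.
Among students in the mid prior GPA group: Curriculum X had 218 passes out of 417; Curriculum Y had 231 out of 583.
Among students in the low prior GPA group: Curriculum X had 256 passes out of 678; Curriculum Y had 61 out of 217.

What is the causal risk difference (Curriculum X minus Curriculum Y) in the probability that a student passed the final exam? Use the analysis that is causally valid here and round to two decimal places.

Prior GPA band is set before the teaching method has any effect — it is not caused by the teaching method — and it independently drives the outcome. That makes it a confounder, so the causal comparison is within prior GPA band levels.
Adjusting over the population distribution of prior GPA band: 0.368·(0.942−0.699) + 0.333·(0.523−0.396) + 0.298·(0.378−0.281) = +0.160.

+0.16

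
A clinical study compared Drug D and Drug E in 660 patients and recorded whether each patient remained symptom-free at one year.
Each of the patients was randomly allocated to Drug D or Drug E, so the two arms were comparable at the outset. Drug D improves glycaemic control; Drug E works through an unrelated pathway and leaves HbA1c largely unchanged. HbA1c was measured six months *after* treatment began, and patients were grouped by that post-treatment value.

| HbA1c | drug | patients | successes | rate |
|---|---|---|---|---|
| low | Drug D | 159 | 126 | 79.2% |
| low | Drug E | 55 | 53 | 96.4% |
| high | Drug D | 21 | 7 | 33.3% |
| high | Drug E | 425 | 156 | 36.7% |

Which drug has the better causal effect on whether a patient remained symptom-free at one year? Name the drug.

HbA1c lies on the pathway drug → HbA1c → outcome, so adjusting for it blocks the indirect effect. For the total causal effect of drug, use the unadjusted pooled rates.
Pooled: Drug D 73.9% vs Drug E 43.5%; Drug D is higher overall.

Drug D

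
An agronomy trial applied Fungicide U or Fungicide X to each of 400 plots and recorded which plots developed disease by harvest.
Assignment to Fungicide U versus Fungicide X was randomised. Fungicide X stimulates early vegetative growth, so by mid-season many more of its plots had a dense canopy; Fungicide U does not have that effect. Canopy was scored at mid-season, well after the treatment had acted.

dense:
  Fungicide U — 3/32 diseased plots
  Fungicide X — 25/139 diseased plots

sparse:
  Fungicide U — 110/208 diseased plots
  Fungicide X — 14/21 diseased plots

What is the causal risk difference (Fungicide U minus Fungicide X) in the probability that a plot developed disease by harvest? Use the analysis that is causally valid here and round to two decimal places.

Fungicide U is lower inside every mid-season canopy stratum but Fungicide X is lower in aggregate. Whether to stratify depends on how mid-season canopy relates to the fungicide.
Mid-season canopy is recorded after the fungicide and is itself shifted by it — it sits on the causal path from fungicide to outcome. Conditioning on a mediator would strip out part of the effect we want; the pooled comparison gives the total causal effect.
The causal difference is the pooled difference: 0.471 − 0.244 = +0.227.

+0.23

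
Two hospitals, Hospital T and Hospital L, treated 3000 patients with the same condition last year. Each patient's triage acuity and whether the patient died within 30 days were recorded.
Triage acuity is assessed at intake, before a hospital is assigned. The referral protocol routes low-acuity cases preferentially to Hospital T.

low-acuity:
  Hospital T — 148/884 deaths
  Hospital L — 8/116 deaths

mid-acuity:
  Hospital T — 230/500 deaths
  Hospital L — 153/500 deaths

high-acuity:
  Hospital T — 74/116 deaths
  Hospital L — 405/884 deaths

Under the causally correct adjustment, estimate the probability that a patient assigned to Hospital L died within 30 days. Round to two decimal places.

0.28

Within every triage acuity level Hospital L has the lower rate, yet pooled Hospital T does — Simpson's reversal.
Since triage acuity is a pre-existing factor (not a product of the hospital) and it affects the outcome on its own, it is a confounder. The stratified rates, not the pooled rate, identify the causal effect.
Standardising Hospital L to the population triage acuity mix: 0.333·8/116 + 0.333·153/500 + 0.333·405/884 = 0.278.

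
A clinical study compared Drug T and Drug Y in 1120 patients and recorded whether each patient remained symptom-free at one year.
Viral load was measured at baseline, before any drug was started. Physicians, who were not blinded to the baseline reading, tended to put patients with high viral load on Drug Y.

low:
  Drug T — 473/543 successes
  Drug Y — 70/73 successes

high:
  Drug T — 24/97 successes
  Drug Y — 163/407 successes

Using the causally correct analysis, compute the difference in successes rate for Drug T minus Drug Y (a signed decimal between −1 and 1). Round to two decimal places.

The stratified and pooled comparisons disagree (Drug Y wins within each viral load; Drug T wins overall), so the answer turns on the causal role of viral load.
Nothing the drug does changes viral load; the imbalance is an allocation artefact. With viral load also predicting the outcome, the pooled figure is confounded, and the within-stratum comparison is the causal one.
Adjusting over the population distribution of viral load: 0.550·(0.871−0.959) + 0.450·(0.247−0.400) = -0.117.

-0.12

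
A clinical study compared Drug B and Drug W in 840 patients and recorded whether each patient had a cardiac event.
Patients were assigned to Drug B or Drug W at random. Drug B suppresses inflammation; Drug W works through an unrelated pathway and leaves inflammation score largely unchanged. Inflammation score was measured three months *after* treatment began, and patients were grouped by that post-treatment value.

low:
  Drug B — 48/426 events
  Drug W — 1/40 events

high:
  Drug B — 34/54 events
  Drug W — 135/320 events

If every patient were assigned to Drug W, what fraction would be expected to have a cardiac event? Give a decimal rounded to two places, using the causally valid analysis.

0.38

The distribution of inflammation score is itself part of what the drug does — it is an intermediate outcome. Holding it fixed would remove that part of the effect; the total effect is the pooled difference.
So P(outcome | do(Drug W)) is just the pooled rate for Drug W: 136/360 = 0.378.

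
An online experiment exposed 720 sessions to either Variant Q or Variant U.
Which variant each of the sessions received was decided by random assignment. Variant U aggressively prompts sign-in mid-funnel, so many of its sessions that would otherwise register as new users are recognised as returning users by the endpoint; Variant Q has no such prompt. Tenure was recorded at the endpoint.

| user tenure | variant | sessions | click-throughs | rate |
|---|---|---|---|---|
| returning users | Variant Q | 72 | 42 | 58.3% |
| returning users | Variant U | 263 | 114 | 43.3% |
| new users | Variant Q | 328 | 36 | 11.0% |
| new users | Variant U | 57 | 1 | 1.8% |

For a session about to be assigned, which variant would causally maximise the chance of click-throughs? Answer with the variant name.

Variant U

Because the variant influences user tenure, user tenure is a post-treatment mediator, not a confounder. Stratifying on it would bias the estimate; the causal effect is the crude pooled difference.
Pooled: Variant Q 19.5% vs Variant U 35.9%; Variant U is higher overall.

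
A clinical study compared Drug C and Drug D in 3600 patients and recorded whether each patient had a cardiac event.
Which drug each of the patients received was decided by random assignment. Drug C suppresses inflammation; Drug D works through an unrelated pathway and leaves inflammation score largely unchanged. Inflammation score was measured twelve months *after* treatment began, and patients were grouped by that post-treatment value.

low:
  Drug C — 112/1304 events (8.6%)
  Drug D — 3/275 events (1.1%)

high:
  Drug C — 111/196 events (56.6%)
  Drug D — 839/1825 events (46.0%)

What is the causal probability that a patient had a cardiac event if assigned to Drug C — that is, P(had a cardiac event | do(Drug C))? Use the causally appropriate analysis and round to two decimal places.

0.15

The inflammation score-specific comparison favours Drug D throughout, but the pooled figures favour Drug C. The question is whether to condition on inflammation score.
Inflammation score is downstream of the drug. One should not condition on a consequence of treatment, so the overall rates are the right comparison.
So P(outcome | do(Drug C)) is just the pooled rate for Drug C: 223/1500 = 0.149.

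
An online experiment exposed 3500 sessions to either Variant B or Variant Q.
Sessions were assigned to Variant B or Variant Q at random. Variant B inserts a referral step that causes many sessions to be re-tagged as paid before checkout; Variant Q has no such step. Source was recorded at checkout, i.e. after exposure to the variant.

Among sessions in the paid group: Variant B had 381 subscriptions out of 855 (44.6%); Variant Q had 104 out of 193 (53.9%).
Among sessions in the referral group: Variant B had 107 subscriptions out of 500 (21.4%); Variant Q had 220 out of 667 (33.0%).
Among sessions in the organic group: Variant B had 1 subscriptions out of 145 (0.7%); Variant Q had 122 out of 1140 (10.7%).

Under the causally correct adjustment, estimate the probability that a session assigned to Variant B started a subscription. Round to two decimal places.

Traffic source here is a post-treatment variable shaped by the variant; conditioning on it would introduce bias rather than remove it. The overall comparison is the causal one.
So P(outcome | do(Variant B)) is just the pooled rate for Variant B: 489/1500 = 0.326.

0.33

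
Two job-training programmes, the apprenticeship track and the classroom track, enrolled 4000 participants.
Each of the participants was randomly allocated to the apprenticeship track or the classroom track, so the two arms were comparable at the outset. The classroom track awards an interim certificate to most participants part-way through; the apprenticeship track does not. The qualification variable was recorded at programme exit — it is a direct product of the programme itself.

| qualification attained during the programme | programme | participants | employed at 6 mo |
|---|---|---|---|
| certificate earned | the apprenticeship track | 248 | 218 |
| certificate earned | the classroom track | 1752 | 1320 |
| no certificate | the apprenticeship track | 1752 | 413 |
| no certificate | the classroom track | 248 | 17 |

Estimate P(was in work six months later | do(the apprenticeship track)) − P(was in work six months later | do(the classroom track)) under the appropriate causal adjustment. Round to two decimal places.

-0.35

Within every qualification attained during the programme level the apprenticeship track has the higher rate, yet pooled the classroom track does — Simpson's reversal.
Qualification attained during the programme lies on the pathway programme → qualification attained during the programme → outcome, so adjusting for it blocks the indirect effect. For the total causal effect of programme, use the unadjusted pooled rates.
The causal difference is the pooled difference: 0.316 − 0.668 = -0.353.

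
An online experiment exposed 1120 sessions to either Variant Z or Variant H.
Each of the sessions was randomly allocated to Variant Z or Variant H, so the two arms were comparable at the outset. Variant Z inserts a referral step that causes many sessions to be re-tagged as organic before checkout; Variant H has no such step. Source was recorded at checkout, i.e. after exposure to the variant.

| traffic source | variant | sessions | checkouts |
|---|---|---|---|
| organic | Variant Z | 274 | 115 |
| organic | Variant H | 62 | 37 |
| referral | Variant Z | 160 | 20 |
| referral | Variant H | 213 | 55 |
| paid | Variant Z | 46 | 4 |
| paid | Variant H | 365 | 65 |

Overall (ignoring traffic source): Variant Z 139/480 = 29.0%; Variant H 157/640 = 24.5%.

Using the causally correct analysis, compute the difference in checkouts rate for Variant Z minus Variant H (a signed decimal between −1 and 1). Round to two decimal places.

+0.04

Stratifying would compare variants among sessions the variants themselves sorted into traffic source groups — a form of selection on an intermediate. The unconditioned pooled rates give the total causal effect.
The causal difference is the pooled difference: 0.290 − 0.245 = +0.044.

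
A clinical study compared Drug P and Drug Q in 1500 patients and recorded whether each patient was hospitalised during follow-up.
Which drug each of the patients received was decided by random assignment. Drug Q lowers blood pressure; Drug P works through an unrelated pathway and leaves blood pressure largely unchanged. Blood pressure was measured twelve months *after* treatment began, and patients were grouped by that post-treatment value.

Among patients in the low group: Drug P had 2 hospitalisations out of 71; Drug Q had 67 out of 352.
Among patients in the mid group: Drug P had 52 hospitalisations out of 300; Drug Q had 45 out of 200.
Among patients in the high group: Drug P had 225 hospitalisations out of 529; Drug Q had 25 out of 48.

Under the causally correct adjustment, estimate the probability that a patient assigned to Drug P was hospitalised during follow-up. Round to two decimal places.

0.31

Blood pressure is downstream of the drug. One should not condition on a consequence of treatment, so the overall rates are the right comparison.
So P(outcome | do(Drug P)) is just the pooled rate for Drug P: 279/900 = 0.310.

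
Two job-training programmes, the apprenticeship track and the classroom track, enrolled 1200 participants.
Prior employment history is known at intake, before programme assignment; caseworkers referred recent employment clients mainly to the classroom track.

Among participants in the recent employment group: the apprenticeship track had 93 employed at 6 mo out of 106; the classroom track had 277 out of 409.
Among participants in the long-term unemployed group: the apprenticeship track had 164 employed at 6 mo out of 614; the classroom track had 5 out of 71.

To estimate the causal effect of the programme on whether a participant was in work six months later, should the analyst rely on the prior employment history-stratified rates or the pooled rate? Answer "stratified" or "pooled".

Within every prior employment history level the apprenticeship track has the higher rate, yet pooled the classroom track does — Simpson's reversal.
Nothing the programme does changes prior employment history; the imbalance is an allocation artefact. With prior employment history also predicting the outcome, the pooled figure is confounded, and the within-stratum comparison is the causal one.
Within each level — recent employment: 87.7% vs 67.7%; long-term unemployed: 26.7% vs 7.0% — the apprenticeship track is higher every time.

stratified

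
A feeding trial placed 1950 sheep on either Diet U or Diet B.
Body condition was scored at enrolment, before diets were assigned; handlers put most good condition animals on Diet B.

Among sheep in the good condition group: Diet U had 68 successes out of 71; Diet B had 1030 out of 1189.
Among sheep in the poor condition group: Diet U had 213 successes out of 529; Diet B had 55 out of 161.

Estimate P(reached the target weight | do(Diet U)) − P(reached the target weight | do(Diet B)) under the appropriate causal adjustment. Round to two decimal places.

The starting body condition-specific comparison favours Diet U throughout, but the pooled figures favour Diet B. The question is whether to condition on starting body condition.
Nothing the diet does changes starting body condition; the imbalance is an allocation artefact. With starting body condition also predicting the outcome, the pooled figure is confounded, and the within-stratum comparison is the causal one.
Adjusting over the population distribution of starting body condition: 0.646·(0.958−0.866) + 0.354·(0.403−0.342) = +0.081.

+0.08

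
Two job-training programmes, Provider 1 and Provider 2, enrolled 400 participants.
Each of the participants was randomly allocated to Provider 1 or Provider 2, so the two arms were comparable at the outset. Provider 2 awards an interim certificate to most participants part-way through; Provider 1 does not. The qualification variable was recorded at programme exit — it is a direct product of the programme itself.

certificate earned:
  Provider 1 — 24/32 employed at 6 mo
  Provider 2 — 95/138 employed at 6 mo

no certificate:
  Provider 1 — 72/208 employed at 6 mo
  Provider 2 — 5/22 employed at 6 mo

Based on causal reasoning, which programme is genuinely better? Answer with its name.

Because the programme influences qualification attained during the programme, qualification attained during the programme is a post-treatment mediator, not a confounder. Stratifying on it would bias the estimate; the causal effect is the crude pooled difference.
Pooled: Provider 1 40.0% vs Provider 2 62.5%; Provider 2 is higher overall.

Provider 2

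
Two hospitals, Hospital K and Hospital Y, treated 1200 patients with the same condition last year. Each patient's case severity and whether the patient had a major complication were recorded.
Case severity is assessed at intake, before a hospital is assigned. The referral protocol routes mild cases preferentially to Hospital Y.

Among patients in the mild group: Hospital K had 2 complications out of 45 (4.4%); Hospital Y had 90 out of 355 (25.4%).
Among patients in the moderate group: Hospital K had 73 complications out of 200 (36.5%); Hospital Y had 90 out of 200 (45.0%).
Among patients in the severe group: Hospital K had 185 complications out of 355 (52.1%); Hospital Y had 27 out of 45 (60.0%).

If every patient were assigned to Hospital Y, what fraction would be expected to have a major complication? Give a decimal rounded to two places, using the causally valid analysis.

Within every case severity level Hospital K has the lower rate, yet pooled Hospital Y does — Simpson's reversal.
Since case severity is a pre-existing factor (not a product of the hospital) and it affects the outcome on its own, it is a confounder. The stratified rates, not the pooled rate, identify the causal effect.
Standardising Hospital Y to the population case severity mix: 0.333·90/355 + 0.333·90/200 + 0.333·27/45 = 0.435.

0.43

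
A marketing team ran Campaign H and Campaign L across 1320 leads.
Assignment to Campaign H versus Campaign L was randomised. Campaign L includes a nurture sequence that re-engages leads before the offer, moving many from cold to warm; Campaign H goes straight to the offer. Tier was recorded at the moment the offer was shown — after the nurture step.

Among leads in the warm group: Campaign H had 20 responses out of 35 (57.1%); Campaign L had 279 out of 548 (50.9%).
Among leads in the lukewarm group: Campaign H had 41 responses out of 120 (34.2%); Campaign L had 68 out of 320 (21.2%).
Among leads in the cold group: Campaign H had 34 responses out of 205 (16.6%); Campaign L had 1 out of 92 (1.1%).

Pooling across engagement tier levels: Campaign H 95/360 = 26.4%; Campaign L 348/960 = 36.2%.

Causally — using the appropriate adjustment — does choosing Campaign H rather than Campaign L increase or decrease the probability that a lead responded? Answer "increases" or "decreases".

The distribution of engagement tier is itself part of what the campaign does — it is an intermediate outcome. Holding it fixed would remove that part of the effect; the total effect is the pooled difference.
Pooled: Campaign H 26.4% vs Campaign L 36.2%; Campaign L is higher overall.

decreases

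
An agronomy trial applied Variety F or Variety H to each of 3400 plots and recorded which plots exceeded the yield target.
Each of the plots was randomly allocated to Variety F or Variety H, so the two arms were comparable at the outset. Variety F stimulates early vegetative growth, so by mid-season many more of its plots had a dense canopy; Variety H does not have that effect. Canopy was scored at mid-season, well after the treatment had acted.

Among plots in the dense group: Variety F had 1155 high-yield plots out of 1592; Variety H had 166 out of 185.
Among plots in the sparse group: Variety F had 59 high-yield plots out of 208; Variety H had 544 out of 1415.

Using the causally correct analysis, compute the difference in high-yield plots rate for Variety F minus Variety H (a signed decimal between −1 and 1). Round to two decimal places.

+0.23

Variety H is higher inside every mid-season canopy stratum but Variety F is higher in aggregate. Whether to stratify depends on how mid-season canopy relates to the variety.
Mid-season canopy is recorded after the variety and is itself shifted by it — it sits on the causal path from variety to outcome. Conditioning on a mediator would strip out part of the effect we want; the pooled comparison gives the total causal effect.
The causal difference is the pooled difference: 0.674 − 0.444 = +0.231.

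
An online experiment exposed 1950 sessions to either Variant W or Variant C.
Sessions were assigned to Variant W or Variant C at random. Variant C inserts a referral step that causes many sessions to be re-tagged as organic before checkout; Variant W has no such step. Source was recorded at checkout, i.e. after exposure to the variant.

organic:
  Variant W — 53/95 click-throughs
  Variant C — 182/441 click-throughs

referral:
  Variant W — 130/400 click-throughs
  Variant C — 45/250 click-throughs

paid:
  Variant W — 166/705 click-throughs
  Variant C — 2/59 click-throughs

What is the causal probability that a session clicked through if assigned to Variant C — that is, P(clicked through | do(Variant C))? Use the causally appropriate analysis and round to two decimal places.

0.31

Traffic source lies on the pathway variant → traffic source → outcome, so adjusting for it blocks the indirect effect. For the total causal effect of variant, use the unadjusted pooled rates.
So P(outcome | do(Variant C)) is just the pooled rate for Variant C: 229/750 = 0.305.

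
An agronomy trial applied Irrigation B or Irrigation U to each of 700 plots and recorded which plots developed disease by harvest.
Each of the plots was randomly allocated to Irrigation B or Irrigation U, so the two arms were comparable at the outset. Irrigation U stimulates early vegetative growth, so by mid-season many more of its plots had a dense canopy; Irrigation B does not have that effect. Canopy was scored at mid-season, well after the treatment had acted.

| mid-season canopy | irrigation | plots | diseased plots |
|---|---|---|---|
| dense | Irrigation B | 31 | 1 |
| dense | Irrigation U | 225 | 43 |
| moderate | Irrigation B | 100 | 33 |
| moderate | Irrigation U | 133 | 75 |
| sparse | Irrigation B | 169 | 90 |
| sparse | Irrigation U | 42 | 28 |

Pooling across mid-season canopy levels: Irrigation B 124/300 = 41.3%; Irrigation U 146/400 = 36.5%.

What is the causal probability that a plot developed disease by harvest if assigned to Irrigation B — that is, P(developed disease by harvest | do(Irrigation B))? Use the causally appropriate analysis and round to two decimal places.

The mid-season canopy-specific comparison favours Irrigation B throughout, but the pooled figures favour Irrigation U. The question is whether to condition on mid-season canopy.
The distribution of mid-season canopy is itself part of what the irrigation does — it is an intermediate outcome. Holding it fixed would remove that part of the effect; the total effect is the pooled difference.
So P(outcome | do(Irrigation B)) is just the pooled rate for Irrigation B: 124/300 = 0.413.

0.41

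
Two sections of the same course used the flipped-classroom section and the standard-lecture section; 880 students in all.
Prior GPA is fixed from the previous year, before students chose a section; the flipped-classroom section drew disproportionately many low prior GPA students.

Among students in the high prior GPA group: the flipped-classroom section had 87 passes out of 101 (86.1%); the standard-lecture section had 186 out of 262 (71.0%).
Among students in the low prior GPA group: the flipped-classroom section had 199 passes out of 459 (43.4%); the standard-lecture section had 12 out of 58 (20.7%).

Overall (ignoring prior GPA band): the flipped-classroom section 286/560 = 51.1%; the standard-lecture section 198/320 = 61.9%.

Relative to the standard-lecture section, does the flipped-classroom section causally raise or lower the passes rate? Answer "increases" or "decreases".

The prior GPA band-specific comparison favours the flipped-classroom section throughout, but the pooled figures favour the standard-lecture section. The question is whether to condition on prior GPA band.
Prior GPA band differs across teaching methods for reasons unrelated to any effect of the teaching method itself, and it separately predicts the outcome — a classic confounder. We must compare within prior GPA band levels.
Within each level — high prior GPA: 86.1% vs 71.0%; low prior GPA: 43.4% vs 20.7% — the flipped-classroom section is higher every time.

increases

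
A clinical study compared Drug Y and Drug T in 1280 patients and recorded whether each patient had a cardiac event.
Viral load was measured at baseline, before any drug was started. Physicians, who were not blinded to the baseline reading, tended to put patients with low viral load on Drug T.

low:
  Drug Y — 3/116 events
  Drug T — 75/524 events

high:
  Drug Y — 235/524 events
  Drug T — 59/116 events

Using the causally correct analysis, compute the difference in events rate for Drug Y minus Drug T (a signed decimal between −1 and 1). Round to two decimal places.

-0.09

Viral load is set before the drug has any effect — it is not caused by the drug — and it independently drives the outcome. That makes it a confounder, so the causal comparison is within viral load levels.
Adjusting over the population distribution of viral load: 0.500·(0.026−0.143) + 0.500·(0.448−0.509) = -0.089.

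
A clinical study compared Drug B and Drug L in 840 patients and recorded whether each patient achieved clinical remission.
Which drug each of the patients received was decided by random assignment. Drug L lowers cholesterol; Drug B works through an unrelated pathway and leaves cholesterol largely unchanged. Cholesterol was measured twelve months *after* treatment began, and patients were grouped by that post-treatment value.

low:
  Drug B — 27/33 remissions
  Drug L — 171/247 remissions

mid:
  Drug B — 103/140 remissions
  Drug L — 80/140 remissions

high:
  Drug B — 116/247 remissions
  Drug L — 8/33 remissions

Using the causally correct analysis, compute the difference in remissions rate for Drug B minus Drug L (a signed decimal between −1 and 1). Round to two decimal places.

Within every cholesterol level Drug B has the higher rate, yet pooled Drug L does — Simpson's reversal.
Cholesterol here is a post-treatment variable shaped by the drug; conditioning on it would introduce bias rather than remove it. The overall comparison is the causal one.
The causal difference is the pooled difference: 0.586 − 0.617 = -0.031.

-0.03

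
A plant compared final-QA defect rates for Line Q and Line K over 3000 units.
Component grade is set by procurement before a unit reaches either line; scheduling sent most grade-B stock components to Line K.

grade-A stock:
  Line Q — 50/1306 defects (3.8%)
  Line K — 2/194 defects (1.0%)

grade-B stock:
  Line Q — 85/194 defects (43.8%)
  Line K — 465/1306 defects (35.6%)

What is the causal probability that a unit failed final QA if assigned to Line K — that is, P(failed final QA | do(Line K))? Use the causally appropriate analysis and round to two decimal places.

0.18

Component grade differs across lines for reasons unrelated to any effect of the line itself, and it separately predicts the outcome — a classic confounder. We must compare within component grade levels.
Standardising Line K to the population component grade mix: 0.500·2/194 + 0.500·465/1306 = 0.183.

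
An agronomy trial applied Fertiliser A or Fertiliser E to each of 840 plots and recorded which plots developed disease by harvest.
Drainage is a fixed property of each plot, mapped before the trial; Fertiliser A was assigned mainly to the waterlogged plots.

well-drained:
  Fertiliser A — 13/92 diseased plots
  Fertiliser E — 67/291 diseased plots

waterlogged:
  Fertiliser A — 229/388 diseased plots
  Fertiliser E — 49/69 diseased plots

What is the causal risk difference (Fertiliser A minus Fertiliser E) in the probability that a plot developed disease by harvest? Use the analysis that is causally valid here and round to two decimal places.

-0.11

Within every field drainage level Fertiliser A has the lower rate, yet pooled Fertiliser E does — Simpson's reversal.
The imbalance in field drainage arose from how plots were allocated, not from anything the fertiliser did; and field drainage independently affects the outcome. The pooled gap is confounded — condition on field drainage.
Adjusting over the population distribution of field drainage: 0.456·(0.141−0.230) + 0.544·(0.590−0.710) = -0.106.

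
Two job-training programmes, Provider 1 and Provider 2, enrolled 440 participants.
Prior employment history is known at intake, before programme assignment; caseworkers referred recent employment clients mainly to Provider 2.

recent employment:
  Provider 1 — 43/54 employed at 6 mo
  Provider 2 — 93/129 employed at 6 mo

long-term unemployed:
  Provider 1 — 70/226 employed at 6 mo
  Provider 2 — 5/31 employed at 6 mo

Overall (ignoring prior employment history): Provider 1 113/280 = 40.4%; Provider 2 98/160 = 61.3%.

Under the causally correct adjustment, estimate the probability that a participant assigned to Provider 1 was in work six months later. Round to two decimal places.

0.51

Here prior employment history is a common cause — it drives both which programme a case falls under and the outcome. The crude comparison mixes populations; the stratum-specific rates are the causally relevant ones.
Standardising Provider 1 to the population prior employment history mix: 0.416·43/54 + 0.584·70/226 = 0.512.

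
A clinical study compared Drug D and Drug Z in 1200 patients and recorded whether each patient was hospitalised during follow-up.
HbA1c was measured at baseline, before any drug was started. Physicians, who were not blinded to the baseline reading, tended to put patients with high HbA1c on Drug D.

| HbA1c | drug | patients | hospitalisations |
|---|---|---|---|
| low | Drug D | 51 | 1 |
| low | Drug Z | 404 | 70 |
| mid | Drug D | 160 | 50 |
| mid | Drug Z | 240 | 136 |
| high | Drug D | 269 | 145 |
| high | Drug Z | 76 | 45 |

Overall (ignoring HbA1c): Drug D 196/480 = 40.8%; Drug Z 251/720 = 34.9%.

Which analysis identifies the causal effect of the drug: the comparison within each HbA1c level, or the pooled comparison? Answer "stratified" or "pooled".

stratified

The HbA1c-specific comparison favours Drug D throughout, but the pooled figures favour Drug Z. The question is whether to condition on HbA1c.
HbA1c satisfies the back-door criterion: it is not a descendant of the drug, and it blocks the spurious path from drug to outcome. Adjusting for it (i.e., using the within-HbA1c rates) gives the causal effect.
Within each level — low: 2.0% vs 17.3%; mid: 31.2% vs 56.7%; high: 53.9% vs 59.2% — Drug D is lower every time.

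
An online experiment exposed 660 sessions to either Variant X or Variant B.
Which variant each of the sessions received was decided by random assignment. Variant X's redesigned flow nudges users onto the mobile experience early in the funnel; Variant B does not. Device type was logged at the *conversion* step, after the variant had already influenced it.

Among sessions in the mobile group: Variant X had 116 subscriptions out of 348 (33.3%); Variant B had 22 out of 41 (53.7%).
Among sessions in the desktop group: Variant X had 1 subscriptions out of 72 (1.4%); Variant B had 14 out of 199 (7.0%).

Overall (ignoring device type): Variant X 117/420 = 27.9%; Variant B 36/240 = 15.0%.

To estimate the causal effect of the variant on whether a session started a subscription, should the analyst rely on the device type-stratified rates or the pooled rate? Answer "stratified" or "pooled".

Device type is downstream of the variant. One should not condition on a consequence of treatment, so the overall rates are the right comparison.
Pooled: Variant X 27.9% vs Variant B 15.0%; Variant X is higher overall.

pooled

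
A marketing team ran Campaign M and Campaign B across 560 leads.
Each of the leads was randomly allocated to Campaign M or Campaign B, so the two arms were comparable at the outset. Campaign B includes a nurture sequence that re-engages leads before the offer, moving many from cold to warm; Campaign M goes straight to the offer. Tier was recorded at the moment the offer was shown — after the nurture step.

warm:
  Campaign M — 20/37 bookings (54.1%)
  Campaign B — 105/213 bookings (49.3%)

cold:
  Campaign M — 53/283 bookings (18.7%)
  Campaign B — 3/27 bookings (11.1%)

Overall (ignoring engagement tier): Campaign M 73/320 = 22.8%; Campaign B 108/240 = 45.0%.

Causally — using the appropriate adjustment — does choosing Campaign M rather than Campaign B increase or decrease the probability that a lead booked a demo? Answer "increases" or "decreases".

decreases

Engagement tier here is a post-treatment variable shaped by the campaign; conditioning on it would introduce bias rather than remove it. The overall comparison is the causal one.
Pooled: Campaign M 22.8% vs Campaign B 45.0%; Campaign B is higher overall.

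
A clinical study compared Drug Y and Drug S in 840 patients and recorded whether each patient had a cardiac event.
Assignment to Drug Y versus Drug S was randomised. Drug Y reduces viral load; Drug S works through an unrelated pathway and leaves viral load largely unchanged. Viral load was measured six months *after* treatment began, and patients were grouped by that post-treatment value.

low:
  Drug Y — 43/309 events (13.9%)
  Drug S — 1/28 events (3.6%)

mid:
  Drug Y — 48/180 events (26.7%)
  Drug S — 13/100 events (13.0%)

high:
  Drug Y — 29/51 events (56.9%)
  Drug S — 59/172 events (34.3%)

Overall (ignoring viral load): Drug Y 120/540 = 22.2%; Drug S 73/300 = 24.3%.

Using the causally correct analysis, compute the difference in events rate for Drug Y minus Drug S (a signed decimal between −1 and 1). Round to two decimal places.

Viral load here is a post-treatment variable shaped by the drug; conditioning on it would introduce bias rather than remove it. The overall comparison is the causal one.
The causal difference is the pooled difference: 0.222 − 0.243 = -0.021.

-0.02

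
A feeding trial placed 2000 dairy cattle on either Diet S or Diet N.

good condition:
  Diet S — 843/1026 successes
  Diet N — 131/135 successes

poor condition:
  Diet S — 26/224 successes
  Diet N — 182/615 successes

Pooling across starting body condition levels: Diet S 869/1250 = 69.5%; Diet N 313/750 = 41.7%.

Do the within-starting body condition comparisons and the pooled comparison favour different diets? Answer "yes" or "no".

Within each starting body condition level (good condition 82.2% vs 97.0%; poor condition 11.6% vs 29.6%), Diet N has the higher rate every time. Pooled: 69.5% vs 41.7% — Diet S has the higher rate overall. The two comparisons disagree.

yes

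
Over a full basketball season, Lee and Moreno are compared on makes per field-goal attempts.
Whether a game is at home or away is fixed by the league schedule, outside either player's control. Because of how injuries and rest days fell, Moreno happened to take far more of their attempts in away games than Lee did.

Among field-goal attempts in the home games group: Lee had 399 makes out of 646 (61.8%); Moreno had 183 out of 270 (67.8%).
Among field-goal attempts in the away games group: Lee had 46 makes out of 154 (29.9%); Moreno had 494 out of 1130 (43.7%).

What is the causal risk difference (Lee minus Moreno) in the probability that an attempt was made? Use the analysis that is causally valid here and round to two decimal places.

-0.11

Game venue differs across players for reasons unrelated to any effect of the player itself, and it separately predicts the outcome — a classic confounder. We must compare within game venue levels.
Adjusting over the population distribution of game venue: 0.416·(0.618−0.678) + 0.584·(0.299−0.437) = -0.106.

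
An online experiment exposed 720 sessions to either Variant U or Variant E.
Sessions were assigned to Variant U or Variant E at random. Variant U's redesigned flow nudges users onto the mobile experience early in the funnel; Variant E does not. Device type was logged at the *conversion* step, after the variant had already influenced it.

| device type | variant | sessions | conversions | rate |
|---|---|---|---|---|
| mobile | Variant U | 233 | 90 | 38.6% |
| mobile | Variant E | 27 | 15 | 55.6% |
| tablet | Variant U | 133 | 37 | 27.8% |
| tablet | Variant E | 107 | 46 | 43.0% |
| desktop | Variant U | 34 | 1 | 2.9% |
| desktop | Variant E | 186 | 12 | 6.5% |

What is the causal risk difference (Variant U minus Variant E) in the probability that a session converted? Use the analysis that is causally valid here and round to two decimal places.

Within every device type level Variant E has the higher rate, yet pooled Variant U does — Simpson's reversal.
Device type here is a post-treatment variable shaped by the variant; conditioning on it would introduce bias rather than remove it. The overall comparison is the causal one.
The causal difference is the pooled difference: 0.320 − 0.228 = +0.092.

+0.09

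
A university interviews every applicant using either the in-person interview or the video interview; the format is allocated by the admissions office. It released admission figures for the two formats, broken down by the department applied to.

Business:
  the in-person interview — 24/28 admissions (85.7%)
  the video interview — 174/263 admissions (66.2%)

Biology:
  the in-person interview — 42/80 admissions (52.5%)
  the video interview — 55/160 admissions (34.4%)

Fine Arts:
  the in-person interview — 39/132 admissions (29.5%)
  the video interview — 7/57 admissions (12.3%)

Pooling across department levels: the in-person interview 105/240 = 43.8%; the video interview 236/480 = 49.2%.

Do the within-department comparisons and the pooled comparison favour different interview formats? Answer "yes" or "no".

Within each department level (Business 85.7% vs 66.2%; Biology 52.5% vs 34.4%; Fine Arts 29.5% vs 12.3%), the in-person interview has the higher rate every time. Pooled: 43.8% vs 49.2% — the video interview has the higher rate overall. The two comparisons disagree.

yes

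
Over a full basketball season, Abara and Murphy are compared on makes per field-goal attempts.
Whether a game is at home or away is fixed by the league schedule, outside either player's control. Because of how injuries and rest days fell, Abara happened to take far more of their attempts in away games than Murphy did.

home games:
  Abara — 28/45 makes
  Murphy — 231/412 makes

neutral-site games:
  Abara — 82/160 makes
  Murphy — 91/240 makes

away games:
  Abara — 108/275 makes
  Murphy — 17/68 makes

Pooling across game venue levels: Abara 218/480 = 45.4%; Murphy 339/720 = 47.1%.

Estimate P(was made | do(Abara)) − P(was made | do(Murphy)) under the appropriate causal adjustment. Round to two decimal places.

The game venue-specific comparison favours Abara throughout, but the pooled figures favour Murphy. The question is whether to condition on game venue.
Game venue differs across players for reasons unrelated to any effect of the player itself, and it separately predicts the outcome — a classic confounder. We must compare within game venue levels.
Adjusting over the population distribution of game venue: 0.381·(0.622−0.561) + 0.333·(0.512−0.379) + 0.286·(0.393−0.250) = +0.109.

+0.11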